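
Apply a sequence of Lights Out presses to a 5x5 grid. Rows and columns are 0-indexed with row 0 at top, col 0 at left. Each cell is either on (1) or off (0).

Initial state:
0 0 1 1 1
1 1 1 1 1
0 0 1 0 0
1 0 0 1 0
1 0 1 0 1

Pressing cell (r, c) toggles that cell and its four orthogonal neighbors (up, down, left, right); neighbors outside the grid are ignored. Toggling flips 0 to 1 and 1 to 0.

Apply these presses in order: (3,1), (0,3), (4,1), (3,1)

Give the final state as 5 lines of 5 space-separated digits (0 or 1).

After press 1 at (3,1):
0 0 1 1 1
1 1 1 1 1
0 1 1 0 0
0 1 1 1 0
1 1 1 0 1

After press 2 at (0,3):
0 0 0 0 0
1 1 1 0 1
0 1 1 0 0
0 1 1 1 0
1 1 1 0 1

After press 3 at (4,1):
0 0 0 0 0
1 1 1 0 1
0 1 1 0 0
0 0 1 1 0
0 0 0 0 1

After press 4 at (3,1):
0 0 0 0 0
1 1 1 0 1
0 0 1 0 0
1 1 0 1 0
0 1 0 0 1

Answer: 0 0 0 0 0
1 1 1 0 1
0 0 1 0 0
1 1 0 1 0
0 1 0 0 1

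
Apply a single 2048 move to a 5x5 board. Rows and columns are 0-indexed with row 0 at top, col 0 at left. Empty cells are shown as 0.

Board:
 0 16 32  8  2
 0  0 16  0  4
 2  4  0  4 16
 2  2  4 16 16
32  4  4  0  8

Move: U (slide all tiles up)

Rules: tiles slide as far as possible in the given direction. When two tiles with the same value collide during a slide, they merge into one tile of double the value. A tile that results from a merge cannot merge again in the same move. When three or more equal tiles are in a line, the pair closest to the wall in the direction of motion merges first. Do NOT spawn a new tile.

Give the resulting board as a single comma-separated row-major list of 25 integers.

Slide up:
col 0: [0, 0, 2, 2, 32] -> [4, 32, 0, 0, 0]
col 1: [16, 0, 4, 2, 4] -> [16, 4, 2, 4, 0]
col 2: [32, 16, 0, 4, 4] -> [32, 16, 8, 0, 0]
col 3: [8, 0, 4, 16, 0] -> [8, 4, 16, 0, 0]
col 4: [2, 4, 16, 16, 8] -> [2, 4, 32, 8, 0]

Answer: 4, 16, 32, 8, 2, 32, 4, 16, 4, 4, 0, 2, 8, 16, 32, 0, 4, 0, 0, 8, 0, 0, 0, 0, 0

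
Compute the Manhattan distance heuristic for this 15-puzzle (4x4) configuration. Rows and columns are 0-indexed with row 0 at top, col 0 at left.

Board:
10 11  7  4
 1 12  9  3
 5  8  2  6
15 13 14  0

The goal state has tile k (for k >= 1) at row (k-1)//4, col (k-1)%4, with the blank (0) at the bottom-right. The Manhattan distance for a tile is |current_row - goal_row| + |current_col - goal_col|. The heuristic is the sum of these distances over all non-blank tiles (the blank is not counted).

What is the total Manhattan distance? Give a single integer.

Answer: 30

Derivation:
Tile 10: (0,0)->(2,1) = 3
Tile 11: (0,1)->(2,2) = 3
Tile 7: (0,2)->(1,2) = 1
Tile 4: (0,3)->(0,3) = 0
Tile 1: (1,0)->(0,0) = 1
Tile 12: (1,1)->(2,3) = 3
Tile 9: (1,2)->(2,0) = 3
Tile 3: (1,3)->(0,2) = 2
Tile 5: (2,0)->(1,0) = 1
Tile 8: (2,1)->(1,3) = 3
Tile 2: (2,2)->(0,1) = 3
Tile 6: (2,3)->(1,1) = 3
Tile 15: (3,0)->(3,2) = 2
Tile 13: (3,1)->(3,0) = 1
Tile 14: (3,2)->(3,1) = 1
Sum: 3 + 3 + 1 + 0 + 1 + 3 + 3 + 2 + 1 + 3 + 3 + 3 + 2 + 1 + 1 = 30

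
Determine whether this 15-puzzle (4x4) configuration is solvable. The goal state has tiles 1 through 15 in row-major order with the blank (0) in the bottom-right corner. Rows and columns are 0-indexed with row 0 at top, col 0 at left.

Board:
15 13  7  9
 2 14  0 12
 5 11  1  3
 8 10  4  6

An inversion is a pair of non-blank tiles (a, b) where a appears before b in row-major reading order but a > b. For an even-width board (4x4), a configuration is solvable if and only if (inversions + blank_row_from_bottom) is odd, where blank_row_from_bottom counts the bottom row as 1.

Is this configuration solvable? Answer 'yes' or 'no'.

Answer: yes

Derivation:
Inversions: 70
Blank is in row 1 (0-indexed from top), which is row 3 counting from the bottom (bottom = 1).
70 + 3 = 73, which is odd, so the puzzle is solvable.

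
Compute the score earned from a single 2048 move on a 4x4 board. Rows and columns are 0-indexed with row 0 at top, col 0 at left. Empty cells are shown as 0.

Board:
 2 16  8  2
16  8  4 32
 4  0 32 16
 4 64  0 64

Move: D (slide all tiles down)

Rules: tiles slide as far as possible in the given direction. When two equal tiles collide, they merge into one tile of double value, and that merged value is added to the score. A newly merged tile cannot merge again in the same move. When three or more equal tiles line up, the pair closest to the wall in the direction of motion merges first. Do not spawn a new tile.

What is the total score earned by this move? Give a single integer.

Slide down:
col 0: [2, 16, 4, 4] -> [0, 2, 16, 8]  score +8 (running 8)
col 1: [16, 8, 0, 64] -> [0, 16, 8, 64]  score +0 (running 8)
col 2: [8, 4, 32, 0] -> [0, 8, 4, 32]  score +0 (running 8)
col 3: [2, 32, 16, 64] -> [2, 32, 16, 64]  score +0 (running 8)
Board after move:
 0  0  0  2
 2 16  8 32
16  8  4 16
 8 64 32 64

Answer: 8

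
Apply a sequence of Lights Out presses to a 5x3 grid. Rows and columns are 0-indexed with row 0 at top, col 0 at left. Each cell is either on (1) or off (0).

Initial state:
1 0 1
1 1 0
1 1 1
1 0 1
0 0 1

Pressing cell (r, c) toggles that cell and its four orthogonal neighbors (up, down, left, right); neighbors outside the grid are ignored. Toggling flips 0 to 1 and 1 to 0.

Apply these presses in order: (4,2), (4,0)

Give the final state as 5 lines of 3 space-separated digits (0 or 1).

Answer: 1 0 1
1 1 0
1 1 1
0 0 0
1 0 0

Derivation:
After press 1 at (4,2):
1 0 1
1 1 0
1 1 1
1 0 0
0 1 0

After press 2 at (4,0):
1 0 1
1 1 0
1 1 1
0 0 0
1 0 0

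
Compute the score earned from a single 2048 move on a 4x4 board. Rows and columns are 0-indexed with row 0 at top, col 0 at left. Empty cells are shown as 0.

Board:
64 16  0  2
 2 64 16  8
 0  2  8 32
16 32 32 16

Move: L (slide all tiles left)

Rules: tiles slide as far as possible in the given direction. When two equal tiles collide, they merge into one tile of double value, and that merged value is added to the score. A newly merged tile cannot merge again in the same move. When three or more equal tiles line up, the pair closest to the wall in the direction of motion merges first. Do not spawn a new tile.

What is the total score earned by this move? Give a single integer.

Answer: 64

Derivation:
Slide left:
row 0: [64, 16, 0, 2] -> [64, 16, 2, 0]  score +0 (running 0)
row 1: [2, 64, 16, 8] -> [2, 64, 16, 8]  score +0 (running 0)
row 2: [0, 2, 8, 32] -> [2, 8, 32, 0]  score +0 (running 0)
row 3: [16, 32, 32, 16] -> [16, 64, 16, 0]  score +64 (running 64)
Board after move:
64 16  2  0
 2 64 16  8
 2  8 32  0
16 64 16  0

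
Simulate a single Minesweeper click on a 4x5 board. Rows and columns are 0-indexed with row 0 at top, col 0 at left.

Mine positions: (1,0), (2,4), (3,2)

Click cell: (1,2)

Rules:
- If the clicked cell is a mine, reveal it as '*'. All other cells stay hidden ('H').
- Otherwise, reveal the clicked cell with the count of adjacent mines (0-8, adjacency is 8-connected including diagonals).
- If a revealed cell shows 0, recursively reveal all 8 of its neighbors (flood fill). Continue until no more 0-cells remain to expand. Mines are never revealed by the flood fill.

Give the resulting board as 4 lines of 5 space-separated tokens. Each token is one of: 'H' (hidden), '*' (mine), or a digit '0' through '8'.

H 1 0 0 0
H 1 0 1 1
H 2 1 2 H
H H H H H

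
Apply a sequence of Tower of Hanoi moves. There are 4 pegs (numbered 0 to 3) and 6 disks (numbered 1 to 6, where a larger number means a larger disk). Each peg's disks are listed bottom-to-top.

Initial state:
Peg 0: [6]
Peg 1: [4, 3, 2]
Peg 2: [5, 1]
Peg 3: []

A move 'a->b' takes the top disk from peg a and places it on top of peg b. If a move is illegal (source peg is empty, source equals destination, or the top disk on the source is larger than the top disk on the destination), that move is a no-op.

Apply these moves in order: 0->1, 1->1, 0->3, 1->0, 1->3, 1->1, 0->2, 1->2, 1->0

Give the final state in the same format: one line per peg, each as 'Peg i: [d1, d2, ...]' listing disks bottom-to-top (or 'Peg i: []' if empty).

Answer: Peg 0: [2]
Peg 1: [4]
Peg 2: [5, 1]
Peg 3: [6, 3]

Derivation:
After move 1 (0->1):
Peg 0: [6]
Peg 1: [4, 3, 2]
Peg 2: [5, 1]
Peg 3: []

After move 2 (1->1):
Peg 0: [6]
Peg 1: [4, 3, 2]
Peg 2: [5, 1]
Peg 3: []

After move 3 (0->3):
Peg 0: []
Peg 1: [4, 3, 2]
Peg 2: [5, 1]
Peg 3: [6]

After move 4 (1->0):
Peg 0: [2]
Peg 1: [4, 3]
Peg 2: [5, 1]
Peg 3: [6]

After move 5 (1->3):
Peg 0: [2]
Peg 1: [4]
Peg 2: [5, 1]
Peg 3: [6, 3]

After move 6 (1->1):
Peg 0: [2]
Peg 1: [4]
Peg 2: [5, 1]
Peg 3: [6, 3]

After move 7 (0->2):
Peg 0: [2]
Peg 1: [4]
Peg 2: [5, 1]
Peg 3: [6, 3]

After move 8 (1->2):
Peg 0: [2]
Peg 1: [4]
Peg 2: [5, 1]
Peg 3: [6, 3]

After move 9 (1->0):
Peg 0: [2]
Peg 1: [4]
Peg 2: [5, 1]
Peg 3: [6, 3]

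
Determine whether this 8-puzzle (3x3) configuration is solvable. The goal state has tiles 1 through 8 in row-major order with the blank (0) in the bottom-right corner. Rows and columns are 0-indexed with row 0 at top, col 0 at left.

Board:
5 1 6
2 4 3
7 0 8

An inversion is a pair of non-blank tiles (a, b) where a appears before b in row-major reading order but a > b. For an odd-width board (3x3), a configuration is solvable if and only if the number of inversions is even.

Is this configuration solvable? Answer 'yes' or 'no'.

Inversions (pairs i<j in row-major order where tile[i] > tile[j] > 0): 8
8 is even, so the puzzle is solvable.

Answer: yes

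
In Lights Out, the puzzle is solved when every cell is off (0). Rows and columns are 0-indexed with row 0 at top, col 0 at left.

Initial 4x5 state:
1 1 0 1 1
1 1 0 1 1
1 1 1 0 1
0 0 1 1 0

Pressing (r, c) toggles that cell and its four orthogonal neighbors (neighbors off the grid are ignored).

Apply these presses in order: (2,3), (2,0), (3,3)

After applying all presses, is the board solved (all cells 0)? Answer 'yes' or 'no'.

Answer: no

Derivation:
After press 1 at (2,3):
1 1 0 1 1
1 1 0 0 1
1 1 0 1 0
0 0 1 0 0

After press 2 at (2,0):
1 1 0 1 1
0 1 0 0 1
0 0 0 1 0
1 0 1 0 0

After press 3 at (3,3):
1 1 0 1 1
0 1 0 0 1
0 0 0 0 0
1 0 0 1 1

Lights still on: 9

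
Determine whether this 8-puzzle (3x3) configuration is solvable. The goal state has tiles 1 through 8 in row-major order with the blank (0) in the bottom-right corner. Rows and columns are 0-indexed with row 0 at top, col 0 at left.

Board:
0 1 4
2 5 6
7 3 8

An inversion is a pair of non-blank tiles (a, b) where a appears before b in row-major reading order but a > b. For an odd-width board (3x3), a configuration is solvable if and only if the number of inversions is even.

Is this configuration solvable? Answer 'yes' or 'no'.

Inversions (pairs i<j in row-major order where tile[i] > tile[j] > 0): 5
5 is odd, so the puzzle is not solvable.

Answer: no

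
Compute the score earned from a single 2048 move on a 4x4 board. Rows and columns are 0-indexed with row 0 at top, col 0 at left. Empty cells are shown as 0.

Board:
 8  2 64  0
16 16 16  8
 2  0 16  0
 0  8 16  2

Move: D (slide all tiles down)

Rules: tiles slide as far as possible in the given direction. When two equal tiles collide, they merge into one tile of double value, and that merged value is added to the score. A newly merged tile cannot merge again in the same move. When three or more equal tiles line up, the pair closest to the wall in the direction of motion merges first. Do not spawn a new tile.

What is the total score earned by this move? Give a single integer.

Slide down:
col 0: [8, 16, 2, 0] -> [0, 8, 16, 2]  score +0 (running 0)
col 1: [2, 16, 0, 8] -> [0, 2, 16, 8]  score +0 (running 0)
col 2: [64, 16, 16, 16] -> [0, 64, 16, 32]  score +32 (running 32)
col 3: [0, 8, 0, 2] -> [0, 0, 8, 2]  score +0 (running 32)
Board after move:
 0  0  0  0
 8  2 64  0
16 16 16  8
 2  8 32  2

Answer: 32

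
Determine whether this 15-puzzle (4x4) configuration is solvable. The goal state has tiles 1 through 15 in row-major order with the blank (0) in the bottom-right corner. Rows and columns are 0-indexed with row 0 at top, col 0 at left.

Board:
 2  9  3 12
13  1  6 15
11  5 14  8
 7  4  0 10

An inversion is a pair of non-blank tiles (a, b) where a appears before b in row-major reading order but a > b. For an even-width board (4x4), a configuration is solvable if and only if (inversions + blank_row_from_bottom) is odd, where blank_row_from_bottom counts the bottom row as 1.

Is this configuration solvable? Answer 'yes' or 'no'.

Answer: no

Derivation:
Inversions: 47
Blank is in row 3 (0-indexed from top), which is row 1 counting from the bottom (bottom = 1).
47 + 1 = 48, which is even, so the puzzle is not solvable.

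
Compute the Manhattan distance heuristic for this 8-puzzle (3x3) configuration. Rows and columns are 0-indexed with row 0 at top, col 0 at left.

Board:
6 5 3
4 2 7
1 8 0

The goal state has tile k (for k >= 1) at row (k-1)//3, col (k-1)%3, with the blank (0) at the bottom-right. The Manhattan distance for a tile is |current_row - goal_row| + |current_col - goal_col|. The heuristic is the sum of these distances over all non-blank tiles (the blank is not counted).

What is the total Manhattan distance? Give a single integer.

Tile 6: at (0,0), goal (1,2), distance |0-1|+|0-2| = 3
Tile 5: at (0,1), goal (1,1), distance |0-1|+|1-1| = 1
Tile 3: at (0,2), goal (0,2), distance |0-0|+|2-2| = 0
Tile 4: at (1,0), goal (1,0), distance |1-1|+|0-0| = 0
Tile 2: at (1,1), goal (0,1), distance |1-0|+|1-1| = 1
Tile 7: at (1,2), goal (2,0), distance |1-2|+|2-0| = 3
Tile 1: at (2,0), goal (0,0), distance |2-0|+|0-0| = 2
Tile 8: at (2,1), goal (2,1), distance |2-2|+|1-1| = 0
Sum: 3 + 1 + 0 + 0 + 1 + 3 + 2 + 0 = 10

Answer: 10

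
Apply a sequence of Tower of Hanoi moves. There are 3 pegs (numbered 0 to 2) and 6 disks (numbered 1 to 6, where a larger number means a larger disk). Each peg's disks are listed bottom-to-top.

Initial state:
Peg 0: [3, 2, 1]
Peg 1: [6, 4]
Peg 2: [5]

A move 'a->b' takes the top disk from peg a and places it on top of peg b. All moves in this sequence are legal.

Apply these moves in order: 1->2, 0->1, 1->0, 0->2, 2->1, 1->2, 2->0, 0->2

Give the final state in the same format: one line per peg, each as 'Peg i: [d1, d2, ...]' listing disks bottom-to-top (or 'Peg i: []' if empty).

After move 1 (1->2):
Peg 0: [3, 2, 1]
Peg 1: [6]
Peg 2: [5, 4]

After move 2 (0->1):
Peg 0: [3, 2]
Peg 1: [6, 1]
Peg 2: [5, 4]

After move 3 (1->0):
Peg 0: [3, 2, 1]
Peg 1: [6]
Peg 2: [5, 4]

After move 4 (0->2):
Peg 0: [3, 2]
Peg 1: [6]
Peg 2: [5, 4, 1]

After move 5 (2->1):
Peg 0: [3, 2]
Peg 1: [6, 1]
Peg 2: [5, 4]

After move 6 (1->2):
Peg 0: [3, 2]
Peg 1: [6]
Peg 2: [5, 4, 1]

After move 7 (2->0):
Peg 0: [3, 2, 1]
Peg 1: [6]
Peg 2: [5, 4]

After move 8 (0->2):
Peg 0: [3, 2]
Peg 1: [6]
Peg 2: [5, 4, 1]

Answer: Peg 0: [3, 2]
Peg 1: [6]
Peg 2: [5, 4, 1]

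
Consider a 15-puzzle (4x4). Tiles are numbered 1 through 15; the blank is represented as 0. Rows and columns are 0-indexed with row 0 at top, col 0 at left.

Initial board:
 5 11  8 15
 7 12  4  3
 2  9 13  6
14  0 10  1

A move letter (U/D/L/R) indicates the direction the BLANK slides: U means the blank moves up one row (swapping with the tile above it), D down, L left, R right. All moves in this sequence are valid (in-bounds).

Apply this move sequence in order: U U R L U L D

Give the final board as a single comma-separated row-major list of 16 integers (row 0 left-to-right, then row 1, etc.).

After move 1 (U):
 5 11  8 15
 7 12  4  3
 2  0 13  6
14  9 10  1

After move 2 (U):
 5 11  8 15
 7  0  4  3
 2 12 13  6
14  9 10  1

After move 3 (R):
 5 11  8 15
 7  4  0  3
 2 12 13  6
14  9 10  1

After move 4 (L):
 5 11  8 15
 7  0  4  3
 2 12 13  6
14  9 10  1

After move 5 (U):
 5  0  8 15
 7 11  4  3
 2 12 13  6
14  9 10  1

After move 6 (L):
 0  5  8 15
 7 11  4  3
 2 12 13  6
14  9 10  1

After move 7 (D):
 7  5  8 15
 0 11  4  3
 2 12 13  6
14  9 10  1

Answer: 7, 5, 8, 15, 0, 11, 4, 3, 2, 12, 13, 6, 14, 9, 10, 1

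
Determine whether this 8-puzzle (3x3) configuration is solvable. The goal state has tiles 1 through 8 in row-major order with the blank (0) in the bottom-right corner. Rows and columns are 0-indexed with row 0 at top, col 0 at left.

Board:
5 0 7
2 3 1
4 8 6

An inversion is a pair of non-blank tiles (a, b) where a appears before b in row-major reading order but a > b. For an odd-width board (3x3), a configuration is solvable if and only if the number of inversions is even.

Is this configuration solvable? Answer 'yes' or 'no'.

Answer: yes

Derivation:
Inversions (pairs i<j in row-major order where tile[i] > tile[j] > 0): 12
12 is even, so the puzzle is solvable.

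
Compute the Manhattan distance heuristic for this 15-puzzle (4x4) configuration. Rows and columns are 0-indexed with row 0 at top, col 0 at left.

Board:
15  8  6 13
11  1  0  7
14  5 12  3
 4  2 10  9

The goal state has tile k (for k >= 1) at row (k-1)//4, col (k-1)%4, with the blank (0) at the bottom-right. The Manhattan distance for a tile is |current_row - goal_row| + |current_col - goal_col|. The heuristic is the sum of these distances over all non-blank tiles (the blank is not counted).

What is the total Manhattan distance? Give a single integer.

Tile 15: (0,0)->(3,2) = 5
Tile 8: (0,1)->(1,3) = 3
Tile 6: (0,2)->(1,1) = 2
Tile 13: (0,3)->(3,0) = 6
Tile 11: (1,0)->(2,2) = 3
Tile 1: (1,1)->(0,0) = 2
Tile 7: (1,3)->(1,2) = 1
Tile 14: (2,0)->(3,1) = 2
Tile 5: (2,1)->(1,0) = 2
Tile 12: (2,2)->(2,3) = 1
Tile 3: (2,3)->(0,2) = 3
Tile 4: (3,0)->(0,3) = 6
Tile 2: (3,1)->(0,1) = 3
Tile 10: (3,2)->(2,1) = 2
Tile 9: (3,3)->(2,0) = 4
Sum: 5 + 3 + 2 + 6 + 3 + 2 + 1 + 2 + 2 + 1 + 3 + 6 + 3 + 2 + 4 = 45

Answer: 45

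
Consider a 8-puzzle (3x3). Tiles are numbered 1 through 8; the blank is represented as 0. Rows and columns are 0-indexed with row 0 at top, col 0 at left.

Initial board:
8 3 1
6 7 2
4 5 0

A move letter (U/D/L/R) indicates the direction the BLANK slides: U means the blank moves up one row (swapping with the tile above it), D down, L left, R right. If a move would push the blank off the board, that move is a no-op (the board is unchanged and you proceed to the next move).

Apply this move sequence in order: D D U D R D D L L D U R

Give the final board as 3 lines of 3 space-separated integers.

After move 1 (D):
8 3 1
6 7 2
4 5 0

After move 2 (D):
8 3 1
6 7 2
4 5 0

After move 3 (U):
8 3 1
6 7 0
4 5 2

After move 4 (D):
8 3 1
6 7 2
4 5 0

After move 5 (R):
8 3 1
6 7 2
4 5 0

After move 6 (D):
8 3 1
6 7 2
4 5 0

After move 7 (D):
8 3 1
6 7 2
4 5 0

After move 8 (L):
8 3 1
6 7 2
4 0 5

After move 9 (L):
8 3 1
6 7 2
0 4 5

After move 10 (D):
8 3 1
6 7 2
0 4 5

After move 11 (U):
8 3 1
0 7 2
6 4 5

After move 12 (R):
8 3 1
7 0 2
6 4 5

Answer: 8 3 1
7 0 2
6 4 5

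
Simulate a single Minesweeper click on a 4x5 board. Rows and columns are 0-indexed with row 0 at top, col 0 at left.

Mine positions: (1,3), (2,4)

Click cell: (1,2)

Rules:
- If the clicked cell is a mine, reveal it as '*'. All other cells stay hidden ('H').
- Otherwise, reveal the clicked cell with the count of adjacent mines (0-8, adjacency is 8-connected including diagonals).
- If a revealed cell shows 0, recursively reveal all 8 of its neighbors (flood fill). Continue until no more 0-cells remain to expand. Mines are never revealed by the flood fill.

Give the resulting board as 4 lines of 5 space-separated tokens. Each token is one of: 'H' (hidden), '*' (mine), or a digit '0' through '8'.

H H H H H
H H 1 H H
H H H H H
H H H H H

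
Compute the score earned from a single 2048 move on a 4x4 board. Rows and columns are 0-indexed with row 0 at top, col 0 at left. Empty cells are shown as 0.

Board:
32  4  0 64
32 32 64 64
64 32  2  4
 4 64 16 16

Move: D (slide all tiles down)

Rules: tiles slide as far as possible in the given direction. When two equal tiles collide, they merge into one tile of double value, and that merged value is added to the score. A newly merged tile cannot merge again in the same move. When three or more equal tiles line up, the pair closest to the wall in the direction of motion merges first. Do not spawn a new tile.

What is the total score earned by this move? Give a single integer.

Answer: 256

Derivation:
Slide down:
col 0: [32, 32, 64, 4] -> [0, 64, 64, 4]  score +64 (running 64)
col 1: [4, 32, 32, 64] -> [0, 4, 64, 64]  score +64 (running 128)
col 2: [0, 64, 2, 16] -> [0, 64, 2, 16]  score +0 (running 128)
col 3: [64, 64, 4, 16] -> [0, 128, 4, 16]  score +128 (running 256)
Board after move:
  0   0   0   0
 64   4  64 128
 64  64   2   4
  4  64  16  16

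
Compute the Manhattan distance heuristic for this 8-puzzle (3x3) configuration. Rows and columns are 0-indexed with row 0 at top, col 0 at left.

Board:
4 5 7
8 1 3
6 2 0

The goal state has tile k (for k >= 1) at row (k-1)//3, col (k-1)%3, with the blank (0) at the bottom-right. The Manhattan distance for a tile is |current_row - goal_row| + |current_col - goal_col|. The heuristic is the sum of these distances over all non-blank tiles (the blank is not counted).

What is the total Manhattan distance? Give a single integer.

Answer: 16

Derivation:
Tile 4: at (0,0), goal (1,0), distance |0-1|+|0-0| = 1
Tile 5: at (0,1), goal (1,1), distance |0-1|+|1-1| = 1
Tile 7: at (0,2), goal (2,0), distance |0-2|+|2-0| = 4
Tile 8: at (1,0), goal (2,1), distance |1-2|+|0-1| = 2
Tile 1: at (1,1), goal (0,0), distance |1-0|+|1-0| = 2
Tile 3: at (1,2), goal (0,2), distance |1-0|+|2-2| = 1
Tile 6: at (2,0), goal (1,2), distance |2-1|+|0-2| = 3
Tile 2: at (2,1), goal (0,1), distance |2-0|+|1-1| = 2
Sum: 1 + 1 + 4 + 2 + 2 + 1 + 3 + 2 = 16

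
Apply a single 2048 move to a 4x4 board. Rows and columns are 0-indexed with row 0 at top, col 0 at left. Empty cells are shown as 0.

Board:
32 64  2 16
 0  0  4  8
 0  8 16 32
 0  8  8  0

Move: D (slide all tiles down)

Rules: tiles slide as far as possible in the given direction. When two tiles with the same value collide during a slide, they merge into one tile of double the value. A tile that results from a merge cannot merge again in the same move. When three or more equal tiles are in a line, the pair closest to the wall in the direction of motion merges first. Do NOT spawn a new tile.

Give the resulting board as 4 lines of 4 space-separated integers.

Answer:  0  0  2  0
 0  0  4 16
 0 64 16  8
32 16  8 32

Derivation:
Slide down:
col 0: [32, 0, 0, 0] -> [0, 0, 0, 32]
col 1: [64, 0, 8, 8] -> [0, 0, 64, 16]
col 2: [2, 4, 16, 8] -> [2, 4, 16, 8]
col 3: [16, 8, 32, 0] -> [0, 16, 8, 32]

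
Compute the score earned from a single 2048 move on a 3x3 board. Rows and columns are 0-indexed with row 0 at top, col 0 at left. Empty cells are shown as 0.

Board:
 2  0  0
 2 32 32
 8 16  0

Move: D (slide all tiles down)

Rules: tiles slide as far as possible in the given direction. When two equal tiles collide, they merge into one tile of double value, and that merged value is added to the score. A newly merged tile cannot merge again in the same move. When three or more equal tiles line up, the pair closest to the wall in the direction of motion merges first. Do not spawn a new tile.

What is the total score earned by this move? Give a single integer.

Answer: 4

Derivation:
Slide down:
col 0: [2, 2, 8] -> [0, 4, 8]  score +4 (running 4)
col 1: [0, 32, 16] -> [0, 32, 16]  score +0 (running 4)
col 2: [0, 32, 0] -> [0, 0, 32]  score +0 (running 4)
Board after move:
 0  0  0
 4 32  0
 8 16 32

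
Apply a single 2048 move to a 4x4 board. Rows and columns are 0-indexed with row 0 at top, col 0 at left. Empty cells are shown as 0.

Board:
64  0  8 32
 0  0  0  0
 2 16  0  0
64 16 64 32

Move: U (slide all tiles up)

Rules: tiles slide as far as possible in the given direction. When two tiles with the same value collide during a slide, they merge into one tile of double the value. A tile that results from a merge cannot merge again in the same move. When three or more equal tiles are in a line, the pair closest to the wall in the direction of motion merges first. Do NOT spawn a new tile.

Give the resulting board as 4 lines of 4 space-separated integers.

Slide up:
col 0: [64, 0, 2, 64] -> [64, 2, 64, 0]
col 1: [0, 0, 16, 16] -> [32, 0, 0, 0]
col 2: [8, 0, 0, 64] -> [8, 64, 0, 0]
col 3: [32, 0, 0, 32] -> [64, 0, 0, 0]

Answer: 64 32  8 64
 2  0 64  0
64  0  0  0
 0  0  0  0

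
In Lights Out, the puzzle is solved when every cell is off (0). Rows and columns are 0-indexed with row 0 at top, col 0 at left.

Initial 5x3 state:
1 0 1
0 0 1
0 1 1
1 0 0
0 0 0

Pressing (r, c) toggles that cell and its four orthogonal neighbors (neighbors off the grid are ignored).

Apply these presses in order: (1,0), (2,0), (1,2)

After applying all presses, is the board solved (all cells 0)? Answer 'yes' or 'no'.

Answer: yes

Derivation:
After press 1 at (1,0):
0 0 1
1 1 1
1 1 1
1 0 0
0 0 0

After press 2 at (2,0):
0 0 1
0 1 1
0 0 1
0 0 0
0 0 0

After press 3 at (1,2):
0 0 0
0 0 0
0 0 0
0 0 0
0 0 0

Lights still on: 0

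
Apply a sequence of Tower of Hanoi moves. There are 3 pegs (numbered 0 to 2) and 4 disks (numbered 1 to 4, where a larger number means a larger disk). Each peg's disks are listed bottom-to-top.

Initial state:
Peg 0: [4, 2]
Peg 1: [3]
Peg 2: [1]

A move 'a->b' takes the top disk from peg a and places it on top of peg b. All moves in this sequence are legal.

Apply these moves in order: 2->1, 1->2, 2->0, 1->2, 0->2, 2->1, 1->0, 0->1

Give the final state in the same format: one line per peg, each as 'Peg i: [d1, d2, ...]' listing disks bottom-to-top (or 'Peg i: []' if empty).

After move 1 (2->1):
Peg 0: [4, 2]
Peg 1: [3, 1]
Peg 2: []

After move 2 (1->2):
Peg 0: [4, 2]
Peg 1: [3]
Peg 2: [1]

After move 3 (2->0):
Peg 0: [4, 2, 1]
Peg 1: [3]
Peg 2: []

After move 4 (1->2):
Peg 0: [4, 2, 1]
Peg 1: []
Peg 2: [3]

After move 5 (0->2):
Peg 0: [4, 2]
Peg 1: []
Peg 2: [3, 1]

After move 6 (2->1):
Peg 0: [4, 2]
Peg 1: [1]
Peg 2: [3]

After move 7 (1->0):
Peg 0: [4, 2, 1]
Peg 1: []
Peg 2: [3]

After move 8 (0->1):
Peg 0: [4, 2]
Peg 1: [1]
Peg 2: [3]

Answer: Peg 0: [4, 2]
Peg 1: [1]
Peg 2: [3]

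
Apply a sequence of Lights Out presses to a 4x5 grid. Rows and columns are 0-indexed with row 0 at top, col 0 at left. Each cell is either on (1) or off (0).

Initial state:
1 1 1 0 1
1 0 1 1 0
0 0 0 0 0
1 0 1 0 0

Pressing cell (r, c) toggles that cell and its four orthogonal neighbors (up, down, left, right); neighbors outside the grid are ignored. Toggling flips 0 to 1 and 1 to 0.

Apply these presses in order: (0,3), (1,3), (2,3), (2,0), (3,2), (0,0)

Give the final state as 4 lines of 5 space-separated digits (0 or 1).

Answer: 0 0 0 0 0
1 0 0 0 1
1 1 0 0 1
0 1 0 0 0

Derivation:
After press 1 at (0,3):
1 1 0 1 0
1 0 1 0 0
0 0 0 0 0
1 0 1 0 0

After press 2 at (1,3):
1 1 0 0 0
1 0 0 1 1
0 0 0 1 0
1 0 1 0 0

After press 3 at (2,3):
1 1 0 0 0
1 0 0 0 1
0 0 1 0 1
1 0 1 1 0

After press 4 at (2,0):
1 1 0 0 0
0 0 0 0 1
1 1 1 0 1
0 0 1 1 0

After press 5 at (3,2):
1 1 0 0 0
0 0 0 0 1
1 1 0 0 1
0 1 0 0 0

After press 6 at (0,0):
0 0 0 0 0
1 0 0 0 1
1 1 0 0 1
0 1 0 0 0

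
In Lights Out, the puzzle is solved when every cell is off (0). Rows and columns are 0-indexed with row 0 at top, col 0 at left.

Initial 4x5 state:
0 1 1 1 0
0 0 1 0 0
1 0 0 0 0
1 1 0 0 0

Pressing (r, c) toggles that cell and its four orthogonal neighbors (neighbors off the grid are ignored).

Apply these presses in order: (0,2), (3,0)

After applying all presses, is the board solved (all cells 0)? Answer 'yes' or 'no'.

Answer: yes

Derivation:
After press 1 at (0,2):
0 0 0 0 0
0 0 0 0 0
1 0 0 0 0
1 1 0 0 0

After press 2 at (3,0):
0 0 0 0 0
0 0 0 0 0
0 0 0 0 0
0 0 0 0 0

Lights still on: 0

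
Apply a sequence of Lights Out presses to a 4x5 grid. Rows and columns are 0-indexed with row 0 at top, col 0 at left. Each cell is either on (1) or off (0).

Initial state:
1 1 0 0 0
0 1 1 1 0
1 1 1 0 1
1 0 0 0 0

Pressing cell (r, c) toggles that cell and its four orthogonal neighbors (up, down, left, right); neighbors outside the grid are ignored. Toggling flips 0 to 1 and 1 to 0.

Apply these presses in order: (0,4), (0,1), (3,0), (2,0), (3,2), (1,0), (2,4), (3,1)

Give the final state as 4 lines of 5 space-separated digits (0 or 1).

Answer: 1 0 1 1 1
0 1 1 1 0
0 1 0 1 0
0 1 0 1 1

Derivation:
After press 1 at (0,4):
1 1 0 1 1
0 1 1 1 1
1 1 1 0 1
1 0 0 0 0

After press 2 at (0,1):
0 0 1 1 1
0 0 1 1 1
1 1 1 0 1
1 0 0 0 0

After press 3 at (3,0):
0 0 1 1 1
0 0 1 1 1
0 1 1 0 1
0 1 0 0 0

After press 4 at (2,0):
0 0 1 1 1
1 0 1 1 1
1 0 1 0 1
1 1 0 0 0

After press 5 at (3,2):
0 0 1 1 1
1 0 1 1 1
1 0 0 0 1
1 0 1 1 0

After press 6 at (1,0):
1 0 1 1 1
0 1 1 1 1
0 0 0 0 1
1 0 1 1 0

After press 7 at (2,4):
1 0 1 1 1
0 1 1 1 0
0 0 0 1 0
1 0 1 1 1

After press 8 at (3,1):
1 0 1 1 1
0 1 1 1 0
0 1 0 1 0
0 1 0 1 1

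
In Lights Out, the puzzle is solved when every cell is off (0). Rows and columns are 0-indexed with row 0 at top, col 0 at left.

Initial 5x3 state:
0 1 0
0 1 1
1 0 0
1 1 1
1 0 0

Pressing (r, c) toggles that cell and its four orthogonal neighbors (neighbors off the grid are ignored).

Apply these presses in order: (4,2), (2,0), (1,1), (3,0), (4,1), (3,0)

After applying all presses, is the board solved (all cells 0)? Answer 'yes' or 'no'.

After press 1 at (4,2):
0 1 0
0 1 1
1 0 0
1 1 0
1 1 1

After press 2 at (2,0):
0 1 0
1 1 1
0 1 0
0 1 0
1 1 1

After press 3 at (1,1):
0 0 0
0 0 0
0 0 0
0 1 0
1 1 1

After press 4 at (3,0):
0 0 0
0 0 0
1 0 0
1 0 0
0 1 1

After press 5 at (4,1):
0 0 0
0 0 0
1 0 0
1 1 0
1 0 0

After press 6 at (3,0):
0 0 0
0 0 0
0 0 0
0 0 0
0 0 0

Lights still on: 0

Answer: yes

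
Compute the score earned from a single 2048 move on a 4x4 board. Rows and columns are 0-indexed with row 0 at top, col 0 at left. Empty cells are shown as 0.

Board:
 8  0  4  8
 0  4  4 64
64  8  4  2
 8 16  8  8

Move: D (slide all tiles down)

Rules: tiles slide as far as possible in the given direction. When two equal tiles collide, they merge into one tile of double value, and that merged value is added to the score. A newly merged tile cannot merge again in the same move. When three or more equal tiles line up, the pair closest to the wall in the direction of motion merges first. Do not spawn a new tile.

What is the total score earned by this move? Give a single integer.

Slide down:
col 0: [8, 0, 64, 8] -> [0, 8, 64, 8]  score +0 (running 0)
col 1: [0, 4, 8, 16] -> [0, 4, 8, 16]  score +0 (running 0)
col 2: [4, 4, 4, 8] -> [0, 4, 8, 8]  score +8 (running 8)
col 3: [8, 64, 2, 8] -> [8, 64, 2, 8]  score +0 (running 8)
Board after move:
 0  0  0  8
 8  4  4 64
64  8  8  2
 8 16  8  8

Answer: 8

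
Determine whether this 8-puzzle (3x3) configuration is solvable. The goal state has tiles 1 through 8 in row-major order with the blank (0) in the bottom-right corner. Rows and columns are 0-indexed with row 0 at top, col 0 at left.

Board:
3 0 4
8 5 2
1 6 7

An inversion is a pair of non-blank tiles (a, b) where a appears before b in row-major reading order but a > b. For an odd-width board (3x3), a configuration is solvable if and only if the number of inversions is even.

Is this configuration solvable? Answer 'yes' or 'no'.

Inversions (pairs i<j in row-major order where tile[i] > tile[j] > 0): 12
12 is even, so the puzzle is solvable.

Answer: yes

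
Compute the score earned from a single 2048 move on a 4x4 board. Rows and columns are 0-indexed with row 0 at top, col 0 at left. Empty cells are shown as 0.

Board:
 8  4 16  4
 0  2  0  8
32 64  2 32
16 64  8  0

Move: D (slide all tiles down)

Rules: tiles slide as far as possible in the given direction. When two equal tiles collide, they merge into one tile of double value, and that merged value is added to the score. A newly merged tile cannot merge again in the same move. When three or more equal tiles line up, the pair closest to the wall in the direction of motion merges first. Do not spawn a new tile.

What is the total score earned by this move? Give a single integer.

Answer: 128

Derivation:
Slide down:
col 0: [8, 0, 32, 16] -> [0, 8, 32, 16]  score +0 (running 0)
col 1: [4, 2, 64, 64] -> [0, 4, 2, 128]  score +128 (running 128)
col 2: [16, 0, 2, 8] -> [0, 16, 2, 8]  score +0 (running 128)
col 3: [4, 8, 32, 0] -> [0, 4, 8, 32]  score +0 (running 128)
Board after move:
  0   0   0   0
  8   4  16   4
 32   2   2   8
 16 128   8  32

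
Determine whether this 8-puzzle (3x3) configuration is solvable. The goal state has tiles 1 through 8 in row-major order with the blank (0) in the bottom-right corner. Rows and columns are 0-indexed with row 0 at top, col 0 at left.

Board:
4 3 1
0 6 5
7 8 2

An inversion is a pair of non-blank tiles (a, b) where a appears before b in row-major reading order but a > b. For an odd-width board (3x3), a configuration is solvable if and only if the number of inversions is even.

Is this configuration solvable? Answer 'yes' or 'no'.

Inversions (pairs i<j in row-major order where tile[i] > tile[j] > 0): 10
10 is even, so the puzzle is solvable.

Answer: yes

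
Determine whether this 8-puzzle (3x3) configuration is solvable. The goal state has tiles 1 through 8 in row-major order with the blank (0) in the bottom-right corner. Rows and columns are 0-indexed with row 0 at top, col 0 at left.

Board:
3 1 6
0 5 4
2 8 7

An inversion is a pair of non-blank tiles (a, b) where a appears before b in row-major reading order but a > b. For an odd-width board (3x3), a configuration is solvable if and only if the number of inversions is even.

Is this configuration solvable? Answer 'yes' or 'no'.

Inversions (pairs i<j in row-major order where tile[i] > tile[j] > 0): 9
9 is odd, so the puzzle is not solvable.

Answer: no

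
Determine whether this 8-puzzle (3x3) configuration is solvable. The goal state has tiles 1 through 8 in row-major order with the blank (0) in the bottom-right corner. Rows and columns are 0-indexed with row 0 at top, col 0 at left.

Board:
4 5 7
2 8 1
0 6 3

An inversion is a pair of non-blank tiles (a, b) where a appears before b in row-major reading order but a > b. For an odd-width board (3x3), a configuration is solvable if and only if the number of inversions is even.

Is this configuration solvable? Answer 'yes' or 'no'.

Inversions (pairs i<j in row-major order where tile[i] > tile[j] > 0): 15
15 is odd, so the puzzle is not solvable.

Answer: no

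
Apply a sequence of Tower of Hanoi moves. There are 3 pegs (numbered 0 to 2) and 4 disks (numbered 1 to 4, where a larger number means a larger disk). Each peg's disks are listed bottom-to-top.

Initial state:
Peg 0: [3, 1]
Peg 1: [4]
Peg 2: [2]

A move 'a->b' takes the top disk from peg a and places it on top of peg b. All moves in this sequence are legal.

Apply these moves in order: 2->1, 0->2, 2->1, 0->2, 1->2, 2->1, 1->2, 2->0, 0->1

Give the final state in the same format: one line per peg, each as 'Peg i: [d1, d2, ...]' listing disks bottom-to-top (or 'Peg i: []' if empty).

After move 1 (2->1):
Peg 0: [3, 1]
Peg 1: [4, 2]
Peg 2: []

After move 2 (0->2):
Peg 0: [3]
Peg 1: [4, 2]
Peg 2: [1]

After move 3 (2->1):
Peg 0: [3]
Peg 1: [4, 2, 1]
Peg 2: []

After move 4 (0->2):
Peg 0: []
Peg 1: [4, 2, 1]
Peg 2: [3]

After move 5 (1->2):
Peg 0: []
Peg 1: [4, 2]
Peg 2: [3, 1]

After move 6 (2->1):
Peg 0: []
Peg 1: [4, 2, 1]
Peg 2: [3]

After move 7 (1->2):
Peg 0: []
Peg 1: [4, 2]
Peg 2: [3, 1]

After move 8 (2->0):
Peg 0: [1]
Peg 1: [4, 2]
Peg 2: [3]

After move 9 (0->1):
Peg 0: []
Peg 1: [4, 2, 1]
Peg 2: [3]

Answer: Peg 0: []
Peg 1: [4, 2, 1]
Peg 2: [3]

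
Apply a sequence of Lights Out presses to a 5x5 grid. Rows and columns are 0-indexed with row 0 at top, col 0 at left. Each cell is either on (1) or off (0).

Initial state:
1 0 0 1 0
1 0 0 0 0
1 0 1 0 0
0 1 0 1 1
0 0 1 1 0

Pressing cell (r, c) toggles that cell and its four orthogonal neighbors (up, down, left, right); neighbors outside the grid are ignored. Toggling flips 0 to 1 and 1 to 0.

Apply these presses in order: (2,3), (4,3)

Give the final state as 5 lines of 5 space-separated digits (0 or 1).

Answer: 1 0 0 1 0
1 0 0 1 0
1 0 0 1 1
0 1 0 1 1
0 0 0 0 1

Derivation:
After press 1 at (2,3):
1 0 0 1 0
1 0 0 1 0
1 0 0 1 1
0 1 0 0 1
0 0 1 1 0

After press 2 at (4,3):
1 0 0 1 0
1 0 0 1 0
1 0 0 1 1
0 1 0 1 1
0 0 0 0 1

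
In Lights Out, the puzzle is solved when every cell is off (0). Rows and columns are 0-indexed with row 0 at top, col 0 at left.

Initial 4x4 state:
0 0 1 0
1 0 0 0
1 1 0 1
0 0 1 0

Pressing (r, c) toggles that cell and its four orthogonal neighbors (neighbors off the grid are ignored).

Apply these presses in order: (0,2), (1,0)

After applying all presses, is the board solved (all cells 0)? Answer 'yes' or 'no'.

After press 1 at (0,2):
0 1 0 1
1 0 1 0
1 1 0 1
0 0 1 0

After press 2 at (1,0):
1 1 0 1
0 1 1 0
0 1 0 1
0 0 1 0

Lights still on: 8

Answer: no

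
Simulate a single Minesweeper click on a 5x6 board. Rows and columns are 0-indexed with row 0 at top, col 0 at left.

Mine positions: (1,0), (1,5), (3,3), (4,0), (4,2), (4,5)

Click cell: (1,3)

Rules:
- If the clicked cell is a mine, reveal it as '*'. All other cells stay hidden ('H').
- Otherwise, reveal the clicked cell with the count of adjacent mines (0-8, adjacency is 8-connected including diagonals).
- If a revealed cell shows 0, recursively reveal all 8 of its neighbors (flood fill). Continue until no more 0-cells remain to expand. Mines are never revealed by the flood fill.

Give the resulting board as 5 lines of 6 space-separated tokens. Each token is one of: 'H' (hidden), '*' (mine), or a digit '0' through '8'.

H 1 0 0 1 H
H 1 0 0 1 H
H 1 1 1 2 H
H H H H H H
H H H H H H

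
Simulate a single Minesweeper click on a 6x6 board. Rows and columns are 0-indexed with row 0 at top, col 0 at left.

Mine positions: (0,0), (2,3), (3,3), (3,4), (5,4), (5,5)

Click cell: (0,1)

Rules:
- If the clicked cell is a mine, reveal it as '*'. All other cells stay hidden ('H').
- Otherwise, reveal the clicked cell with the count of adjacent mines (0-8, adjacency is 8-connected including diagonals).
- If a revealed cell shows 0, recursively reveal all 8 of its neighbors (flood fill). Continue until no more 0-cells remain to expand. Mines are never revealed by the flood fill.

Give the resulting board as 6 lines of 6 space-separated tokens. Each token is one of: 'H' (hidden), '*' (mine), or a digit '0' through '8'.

H 1 H H H H
H H H H H H
H H H H H H
H H H H H H
H H H H H H
H H H H H H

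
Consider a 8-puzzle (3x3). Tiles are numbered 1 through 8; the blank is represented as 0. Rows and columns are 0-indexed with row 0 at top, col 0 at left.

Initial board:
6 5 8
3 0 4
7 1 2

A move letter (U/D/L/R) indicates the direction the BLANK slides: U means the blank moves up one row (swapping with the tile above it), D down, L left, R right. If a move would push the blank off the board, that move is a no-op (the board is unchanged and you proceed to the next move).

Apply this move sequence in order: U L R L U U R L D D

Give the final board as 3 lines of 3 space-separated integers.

After move 1 (U):
6 0 8
3 5 4
7 1 2

After move 2 (L):
0 6 8
3 5 4
7 1 2

After move 3 (R):
6 0 8
3 5 4
7 1 2

After move 4 (L):
0 6 8
3 5 4
7 1 2

After move 5 (U):
0 6 8
3 5 4
7 1 2

After move 6 (U):
0 6 8
3 5 4
7 1 2

After move 7 (R):
6 0 8
3 5 4
7 1 2

After move 8 (L):
0 6 8
3 5 4
7 1 2

After move 9 (D):
3 6 8
0 5 4
7 1 2

After move 10 (D):
3 6 8
7 5 4
0 1 2

Answer: 3 6 8
7 5 4
0 1 2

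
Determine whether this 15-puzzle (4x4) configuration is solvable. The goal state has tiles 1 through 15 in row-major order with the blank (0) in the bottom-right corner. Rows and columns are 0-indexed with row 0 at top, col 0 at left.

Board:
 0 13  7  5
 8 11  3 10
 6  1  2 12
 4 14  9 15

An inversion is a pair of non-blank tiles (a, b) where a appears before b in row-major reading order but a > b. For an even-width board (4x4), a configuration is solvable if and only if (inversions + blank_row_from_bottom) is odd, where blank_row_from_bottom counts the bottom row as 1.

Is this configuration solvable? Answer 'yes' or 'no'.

Inversions: 47
Blank is in row 0 (0-indexed from top), which is row 4 counting from the bottom (bottom = 1).
47 + 4 = 51, which is odd, so the puzzle is solvable.

Answer: yes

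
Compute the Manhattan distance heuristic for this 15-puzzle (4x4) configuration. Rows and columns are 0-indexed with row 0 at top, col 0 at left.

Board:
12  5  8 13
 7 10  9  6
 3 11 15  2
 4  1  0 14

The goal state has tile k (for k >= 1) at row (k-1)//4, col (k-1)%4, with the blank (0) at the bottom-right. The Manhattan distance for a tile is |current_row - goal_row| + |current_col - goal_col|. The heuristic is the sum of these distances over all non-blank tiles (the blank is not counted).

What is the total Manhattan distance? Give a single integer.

Answer: 45

Derivation:
Tile 12: (0,0)->(2,3) = 5
Tile 5: (0,1)->(1,0) = 2
Tile 8: (0,2)->(1,3) = 2
Tile 13: (0,3)->(3,0) = 6
Tile 7: (1,0)->(1,2) = 2
Tile 10: (1,1)->(2,1) = 1
Tile 9: (1,2)->(2,0) = 3
Tile 6: (1,3)->(1,1) = 2
Tile 3: (2,0)->(0,2) = 4
Tile 11: (2,1)->(2,2) = 1
Tile 15: (2,2)->(3,2) = 1
Tile 2: (2,3)->(0,1) = 4
Tile 4: (3,0)->(0,3) = 6
Tile 1: (3,1)->(0,0) = 4
Tile 14: (3,3)->(3,1) = 2
Sum: 5 + 2 + 2 + 6 + 2 + 1 + 3 + 2 + 4 + 1 + 1 + 4 + 6 + 4 + 2 = 45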